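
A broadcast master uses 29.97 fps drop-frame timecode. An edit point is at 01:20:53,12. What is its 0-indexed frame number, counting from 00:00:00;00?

145458

As if non-drop at 30 labels/s: (1 × 3600 + 20 × 60 + 53) × 30 + 12 = 145602.
Minute boundaries passed: 80; those not divisible by 10: 80 − 8 = 72; dropped labels = 2 × 72 = 144.
Actual frame index = 145602 − 144 = 145458.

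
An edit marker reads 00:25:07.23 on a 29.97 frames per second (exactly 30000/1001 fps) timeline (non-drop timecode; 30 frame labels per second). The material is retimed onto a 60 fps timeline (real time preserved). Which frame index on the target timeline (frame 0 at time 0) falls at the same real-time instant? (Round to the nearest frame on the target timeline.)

Source frame index: (0×3600 + 25×60 + 7) × 30 + 23 = 45233.
Real time: 45233 / (30000/1001) = 45278233/30000 s.
Target frame: (45278233/30000) × (60) = 45278233/500 ≈ 90556.466 → 90556.

frame 90556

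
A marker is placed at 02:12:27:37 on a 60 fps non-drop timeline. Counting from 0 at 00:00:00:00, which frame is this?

frame 476857

Total seconds to the label: (2 × 3600 + 12 × 60 + 27) = 7947.
Frame index = 7947 × 60 + 37 = 476857.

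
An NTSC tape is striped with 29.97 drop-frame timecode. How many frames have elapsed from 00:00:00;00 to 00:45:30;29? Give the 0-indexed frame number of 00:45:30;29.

81847

Complete 10-minute blocks: 4, each 17982 frames → 71928.
Remaining 5 whole minutes in the current block: 1800 + 4 × 1798 = 8992 frames.
Within the current minute: 30 × 30 + 29 − 2 = 927 (labels ;00/;01 skipped at this minute). Total = 71928 + 8992 + 927 = 81847.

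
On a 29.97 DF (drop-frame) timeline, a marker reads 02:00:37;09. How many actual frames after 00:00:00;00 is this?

216903

Complete 10-minute blocks: 12, each 17982 frames → 215784.
Remaining 0 whole minutes in the current block: 0 frames.
Within the current minute: 37 × 30 + 9 = 1119. Total = 215784 + 0 + 1119 = 216903.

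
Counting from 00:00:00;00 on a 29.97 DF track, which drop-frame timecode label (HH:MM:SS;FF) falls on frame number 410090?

03:48:03;12

Each 10-minute DF block holds 10 × 60 × 30 − 9 × 2 = 17982 frames. 410090 ÷ 17982 → 22 full blocks, remainder 14486.
Within the partial block the first minute is 1800 frames and each further minute 1798, so 8 further minute boundaries passed. Total skipped labels = 18 × 22 + 2 × 8 = 412.
Non-drop label index = 410090 + 412 = 410502; at 30 labels/s that is 03:48:03:12, i.e. DF 03:48:03;12.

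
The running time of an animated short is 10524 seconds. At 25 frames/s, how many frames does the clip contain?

Frames = 10524 × 25 = 263100.

263100 frames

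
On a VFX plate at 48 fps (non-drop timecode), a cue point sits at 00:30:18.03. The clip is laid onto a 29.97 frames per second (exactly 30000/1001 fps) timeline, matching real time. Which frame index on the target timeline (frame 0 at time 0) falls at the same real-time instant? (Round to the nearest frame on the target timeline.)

Source frame index: (0×3600 + 30×60 + 18) × 48 + 3 = 87267.
Real time: 87267 / (48) = 29089/16 s.
Target frame: (29089/16) × (30000/1001) = 54541875/1001 ≈ 54487.388 → 54487.

frame 54487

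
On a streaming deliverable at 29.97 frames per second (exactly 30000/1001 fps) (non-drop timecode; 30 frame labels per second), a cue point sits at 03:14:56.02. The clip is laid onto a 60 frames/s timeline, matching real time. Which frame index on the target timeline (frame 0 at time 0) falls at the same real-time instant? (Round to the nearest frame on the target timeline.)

frame 702466

Source frame index: (3×3600 + 14×60 + 56) × 30 + 2 = 350882.
Real time: 350882 / (30000/1001) = 175616441/15000 s.
Target frame: (175616441/15000) × (60) = 175616441/250 ≈ 702465.764 → 702466.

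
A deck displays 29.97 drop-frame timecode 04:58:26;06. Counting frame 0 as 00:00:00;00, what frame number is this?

536648

As if non-drop at 30 labels/s: (4 × 3600 + 58 × 60 + 26) × 30 + 6 = 537186.
Minute boundaries passed: 298; those not divisible by 10: 298 − 29 = 269; dropped labels = 2 × 269 = 538.
Actual frame index = 537186 − 538 = 536648.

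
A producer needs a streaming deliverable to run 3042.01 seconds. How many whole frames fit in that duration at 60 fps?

Frames = 3042.01 × 60 = 912603/5 ≈ 182520.6000.
Complete frames: 182520.

182520 frames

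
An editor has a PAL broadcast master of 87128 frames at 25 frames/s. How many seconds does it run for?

3485.12 seconds

Running time = 87128 / (25) = 3485.12 s.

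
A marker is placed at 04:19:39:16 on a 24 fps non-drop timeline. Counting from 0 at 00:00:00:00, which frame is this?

373912

Total seconds to the label: (4 × 3600 + 19 × 60 + 39) = 15579.
Frame index = 15579 × 24 + 16 = 373912.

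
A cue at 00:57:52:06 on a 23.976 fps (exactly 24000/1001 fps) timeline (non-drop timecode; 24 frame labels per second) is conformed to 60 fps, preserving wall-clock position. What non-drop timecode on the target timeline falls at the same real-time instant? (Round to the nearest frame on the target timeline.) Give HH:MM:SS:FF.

00:57:55:43

Source frame index: (0×3600 + 57×60 + 52) × 24 + 6 = 83334.
Real time: 83334 / (24000/1001) = 13902889/4000 s.
Target frame: (13902889/4000) × (60) = 41708667/200 ≈ 208543.335 → 208543.
At 60 labels/s: frame 208543 → 00:57:55:43.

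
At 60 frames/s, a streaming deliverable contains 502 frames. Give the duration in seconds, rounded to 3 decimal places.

Running time = 502 × 1/60 = 251/30 s ≈ 8.367 s.

8.367 seconds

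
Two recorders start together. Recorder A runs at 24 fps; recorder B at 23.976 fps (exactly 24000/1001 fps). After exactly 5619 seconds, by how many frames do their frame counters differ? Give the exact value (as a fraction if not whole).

134856/1001 frames

A emits 24 × 5619 = 134856 frames; B emits 24000/1001 × 5619 = 134856000/1001.
Difference = 134856/1001 frames (≈ 134.7213); B is behind A.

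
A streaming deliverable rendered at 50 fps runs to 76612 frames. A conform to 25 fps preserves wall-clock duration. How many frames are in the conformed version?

Target frames = source frames × (target rate / source rate) = 76612 × (25)/(50) = 76612 × 1/2 = 38306.

38306 frames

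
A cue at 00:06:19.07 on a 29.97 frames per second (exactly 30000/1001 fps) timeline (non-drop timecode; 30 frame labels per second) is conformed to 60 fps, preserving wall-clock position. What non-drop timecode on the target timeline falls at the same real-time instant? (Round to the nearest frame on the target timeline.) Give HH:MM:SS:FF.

Source frame index: (0×3600 + 6×60 + 19) × 30 + 7 = 11377.
Real time: 11377 / (30000/1001) = 11388377/30000 s.
Target frame: (11388377/30000) × (60) = 11388377/500 ≈ 22776.754 → 22777.
At 60 labels/s: frame 22777 → 00:06:19:37.

00:06:19:37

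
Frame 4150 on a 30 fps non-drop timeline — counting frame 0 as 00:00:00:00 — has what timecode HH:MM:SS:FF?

4150 ÷ 30 = 138 full seconds, remainder 10 frames.
138 s = 0 h 2 min 18 s.
Timecode: 00:02:18:10.

00:02:18:10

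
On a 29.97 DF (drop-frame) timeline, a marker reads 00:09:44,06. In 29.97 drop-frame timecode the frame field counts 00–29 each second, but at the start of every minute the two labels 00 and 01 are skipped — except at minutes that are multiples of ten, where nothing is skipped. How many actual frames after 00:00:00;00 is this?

17508

Complete 10-minute blocks: 0, each 17982 frames → 0.
Remaining 9 whole minutes in the current block: 1800 + 8 × 1798 = 16184 frames.
Within the current minute: 44 × 30 + 6 − 2 = 1324 (labels ;00/;01 skipped at this minute). Total = 0 + 16184 + 1324 = 17508.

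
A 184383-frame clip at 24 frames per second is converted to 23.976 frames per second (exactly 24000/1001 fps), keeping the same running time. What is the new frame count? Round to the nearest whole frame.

184199 frames

Frames at target rate = 184383 × (24000/1001) / (24) = 184383000/1001 ≈ 184198.801.
Nearest whole frame: 184199.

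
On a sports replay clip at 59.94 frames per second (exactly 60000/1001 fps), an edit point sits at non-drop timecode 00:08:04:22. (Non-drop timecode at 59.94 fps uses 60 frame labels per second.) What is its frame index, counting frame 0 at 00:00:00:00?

Total seconds to the label: (0 × 3600 + 8 × 60 + 4) = 484.
Frame index = 484 × 60 + 22 = 29062.

frame 29062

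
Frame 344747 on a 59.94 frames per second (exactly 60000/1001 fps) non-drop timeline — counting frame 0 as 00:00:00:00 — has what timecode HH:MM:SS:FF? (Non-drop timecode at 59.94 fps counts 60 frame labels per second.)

01:35:45:47

344747 ÷ 60 = 5745 full seconds, remainder 47 frames.
5745 s = 1 h 35 min 45 s.
Timecode: 01:35:45:47.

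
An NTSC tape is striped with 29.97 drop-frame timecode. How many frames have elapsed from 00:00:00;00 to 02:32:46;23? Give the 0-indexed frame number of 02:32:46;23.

274729

As if non-drop at 30 labels/s: (2 × 3600 + 32 × 60 + 46) × 30 + 23 = 275003.
Minute boundaries passed: 152; those not divisible by 10: 152 − 15 = 137; dropped labels = 2 × 137 = 274.
Actual frame index = 275003 − 274 = 274729.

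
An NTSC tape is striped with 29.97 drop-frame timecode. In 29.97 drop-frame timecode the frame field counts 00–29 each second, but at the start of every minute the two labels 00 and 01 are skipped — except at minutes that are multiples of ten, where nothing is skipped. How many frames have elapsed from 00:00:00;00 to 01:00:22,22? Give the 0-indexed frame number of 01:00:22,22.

As if non-drop at 30 labels/s: (1 × 3600 + 0 × 60 + 22) × 30 + 22 = 108682.
Minute boundaries passed: 60; those not divisible by 10: 60 − 6 = 54; dropped labels = 2 × 54 = 108.
Actual frame index = 108682 − 108 = 108574.

108574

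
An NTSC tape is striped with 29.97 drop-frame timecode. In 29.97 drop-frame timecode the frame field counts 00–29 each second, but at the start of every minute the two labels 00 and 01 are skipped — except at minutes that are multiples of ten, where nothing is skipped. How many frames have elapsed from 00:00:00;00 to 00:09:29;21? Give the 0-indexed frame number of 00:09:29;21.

17073

As if non-drop at 30 labels/s: (0 × 3600 + 9 × 60 + 29) × 30 + 21 = 17091.
Minute boundaries passed: 9; those not divisible by 10: 9 − 0 = 9; dropped labels = 2 × 9 = 18.
Actual frame index = 17091 − 18 = 17073.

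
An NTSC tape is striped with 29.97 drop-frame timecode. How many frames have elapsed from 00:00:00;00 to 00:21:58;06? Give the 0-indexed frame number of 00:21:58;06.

As if non-drop at 30 labels/s: (0 × 3600 + 21 × 60 + 58) × 30 + 6 = 39546.
Minute boundaries passed: 21; those not divisible by 10: 21 − 2 = 19; dropped labels = 2 × 19 = 38.
Actual frame index = 39546 − 38 = 39508.

39508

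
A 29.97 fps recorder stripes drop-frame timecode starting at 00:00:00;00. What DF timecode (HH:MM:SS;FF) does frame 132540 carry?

Ten DF minutes hold 17982 frames, so frame 132540 lies in block 7 (frames 125874–143855) with 6666 frames into that block.
The block's first minute is 1800 frames and the rest 1798 each; 6666 frames reaches minute 3, so 7 × 18 + 3 × 2 = 132 labels have been skipped so far.
Adding those back, label number 132540 + 132 = 132672 at 30 labels/s is 4422 s + 12 f = 1 h 13 min 42 s frame 12, i.e. 01:13:42;12.

01:13:42;12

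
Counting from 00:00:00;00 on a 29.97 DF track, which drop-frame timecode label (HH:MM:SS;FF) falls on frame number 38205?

00:21:14;23

Each 10-minute DF block holds 10 × 60 × 30 − 9 × 2 = 17982 frames. 38205 ÷ 17982 → 2 full blocks, remainder 2241.
Within the partial block the first minute is 1800 frames and each further minute 1798, so 1 further minute boundary passed. Total skipped labels = 18 × 2 + 2 × 1 = 38.
Non-drop label index = 38205 + 38 = 38243; at 30 labels/s that is 00:21:14:23, i.e. DF 00:21:14;23.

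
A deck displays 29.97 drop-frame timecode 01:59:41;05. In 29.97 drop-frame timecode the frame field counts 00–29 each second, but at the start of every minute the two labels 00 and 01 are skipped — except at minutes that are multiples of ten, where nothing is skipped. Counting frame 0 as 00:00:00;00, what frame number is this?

As if non-drop at 30 labels/s: (1 × 3600 + 59 × 60 + 41) × 30 + 5 = 215435.
Minute boundaries passed: 119; those not divisible by 10: 119 − 11 = 108; dropped labels = 2 × 108 = 216.
Actual frame index = 215435 − 216 = 215219.

215219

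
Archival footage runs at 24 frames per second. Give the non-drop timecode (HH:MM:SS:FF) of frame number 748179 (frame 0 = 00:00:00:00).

748179 ÷ 24 = 31174 full seconds, remainder 3 frames.
31174 s = 8 h 39 min 34 s.
Timecode: 08:39:34:03.

08:39:34:03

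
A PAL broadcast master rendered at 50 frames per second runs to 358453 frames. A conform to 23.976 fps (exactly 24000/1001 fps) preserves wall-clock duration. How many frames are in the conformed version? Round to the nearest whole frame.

171886 frames

Frames at target rate = 358453 × (24000/1001) / (50) = 172057440/1001 ≈ 171885.554.
Nearest whole frame: 171886.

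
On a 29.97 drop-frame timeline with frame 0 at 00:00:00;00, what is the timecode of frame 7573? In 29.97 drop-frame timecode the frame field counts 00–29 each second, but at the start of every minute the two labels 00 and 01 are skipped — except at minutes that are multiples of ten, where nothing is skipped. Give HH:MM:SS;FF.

Ten DF minutes hold 17982 frames, so frame 7573 lies in block 0 (frames 0–17981) with 7573 frames into that block.
The block's first minute is 1800 frames and the rest 1798 each; 7573 frames reaches minute 4, so 0 × 18 + 4 × 2 = 8 labels have been skipped so far.
Adding those back, label number 7573 + 8 = 7581 at 30 labels/s is 252 s + 21 f = 0 h 4 min 12 s frame 21, i.e. 00:04:12;21.

00:04:12;21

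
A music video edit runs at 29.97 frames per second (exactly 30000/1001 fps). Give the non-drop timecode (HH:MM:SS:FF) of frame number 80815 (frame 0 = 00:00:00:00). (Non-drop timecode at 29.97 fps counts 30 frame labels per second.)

80815 ÷ 30 = 2693 full seconds, remainder 25 frames.
2693 s = 0 h 44 min 53 s.
Timecode: 00:44:53:25.

00:44:53:25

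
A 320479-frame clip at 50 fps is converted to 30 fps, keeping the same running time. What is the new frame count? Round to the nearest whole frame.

192287 frames

Frames at target rate = 320479 × (30) / (50) = 961437/5 ≈ 192287.400.
Nearest whole frame: 192287.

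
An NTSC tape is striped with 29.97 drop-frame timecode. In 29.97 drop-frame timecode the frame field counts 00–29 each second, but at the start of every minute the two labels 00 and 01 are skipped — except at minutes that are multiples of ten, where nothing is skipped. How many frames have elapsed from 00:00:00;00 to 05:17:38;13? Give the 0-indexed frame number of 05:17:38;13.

571181

Complete 10-minute blocks: 31, each 17982 frames → 557442.
Remaining 7 whole minutes in the current block: 1800 + 6 × 1798 = 12588 frames.
Within the current minute: 38 × 30 + 13 − 2 = 1151 (labels ;00/;01 skipped at this minute). Total = 557442 + 12588 + 1151 = 571181.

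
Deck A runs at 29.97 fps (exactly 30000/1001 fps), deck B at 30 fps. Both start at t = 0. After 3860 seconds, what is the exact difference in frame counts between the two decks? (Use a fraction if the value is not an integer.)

115800/1001 frames

A emits 30000/1001 × 3860 = 115800000/1001 frames; B emits 30 × 3860 = 115800.
Difference = 115800/1001 frames (≈ 115.6843); B is ahead of A.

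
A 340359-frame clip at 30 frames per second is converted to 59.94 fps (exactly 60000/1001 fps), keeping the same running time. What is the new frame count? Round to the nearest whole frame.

Frames at target rate = 340359 × (60000/1001) / (30) = 680718000/1001 ≈ 680037.962.
Nearest whole frame: 680038.

680038 frames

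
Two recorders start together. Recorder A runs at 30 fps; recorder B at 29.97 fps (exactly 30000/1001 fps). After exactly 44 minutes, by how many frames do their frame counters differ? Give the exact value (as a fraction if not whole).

44 min = 2640 s.
A emits 30 × 2640 = 79200 frames; B emits 30000/1001 × 2640 = 7200000/91.
Difference = 7200/91 frames (≈ 79.1209); B is behind A.

7200/91 frames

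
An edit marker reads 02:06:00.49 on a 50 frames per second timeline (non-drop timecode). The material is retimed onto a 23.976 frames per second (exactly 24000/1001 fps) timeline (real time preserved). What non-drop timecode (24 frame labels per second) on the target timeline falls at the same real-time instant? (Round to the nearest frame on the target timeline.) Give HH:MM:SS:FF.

02:05:53:10

Source frame index: (2×3600 + 6×60 + 0) × 50 + 49 = 378049.
Real time: 378049 / (50) = 378049/50 s.
Target frame: (378049/50) × (24000/1001) = 25923360/143 ≈ 181282.238 → 181282.
At 24 labels/s: frame 181282 → 02:05:53:10.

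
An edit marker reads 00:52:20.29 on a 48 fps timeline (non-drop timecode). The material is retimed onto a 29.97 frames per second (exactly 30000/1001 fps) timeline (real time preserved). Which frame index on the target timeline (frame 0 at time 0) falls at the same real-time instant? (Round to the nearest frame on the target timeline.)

frame 94124

Source frame index: (0×3600 + 52×60 + 20) × 48 + 29 = 150749.
Real time: 150749 / (48) = 150749/48 s.
Target frame: (150749/48) × (30000/1001) = 94218125/1001 ≈ 94124.001 → 94124.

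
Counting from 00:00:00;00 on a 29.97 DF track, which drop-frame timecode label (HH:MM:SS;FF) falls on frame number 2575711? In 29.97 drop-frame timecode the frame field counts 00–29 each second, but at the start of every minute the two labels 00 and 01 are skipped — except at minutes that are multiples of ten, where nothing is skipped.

23:52:22;29

Each 10-minute DF block holds 10 × 60 × 30 − 9 × 2 = 17982 frames. 2575711 ÷ 17982 → 143 full blocks, remainder 4285.
Within the partial block the first minute is 1800 frames and each further minute 1798, so 2 further minute boundaries passed. Total skipped labels = 18 × 143 + 2 × 2 = 2578.
Non-drop label index = 2575711 + 2578 = 2578289; at 30 labels/s that is 23:52:22:29, i.e. DF 23:52:22;29.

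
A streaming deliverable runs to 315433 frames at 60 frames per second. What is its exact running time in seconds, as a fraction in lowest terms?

315433/60 seconds

Running time = 315433 ÷ (60) = 315433 × 1/60 = 315433/60 s.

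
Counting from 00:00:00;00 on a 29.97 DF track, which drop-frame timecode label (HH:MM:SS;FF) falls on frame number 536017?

Each 10-minute DF block holds 10 × 60 × 30 − 9 × 2 = 17982 frames. 536017 ÷ 17982 → 29 full blocks, remainder 14539.
Within the partial block the first minute is 1800 frames and each further minute 1798, so 8 further minute boundaries passed. Total skipped labels = 18 × 29 + 2 × 8 = 538.
Non-drop label index = 536017 + 538 = 536555; at 30 labels/s that is 04:58:05:05, i.e. DF 04:58:05;05.

04:58:05;05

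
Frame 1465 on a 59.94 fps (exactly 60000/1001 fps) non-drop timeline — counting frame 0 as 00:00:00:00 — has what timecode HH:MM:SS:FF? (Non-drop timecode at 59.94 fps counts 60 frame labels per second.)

00:00:24:25

1465 ÷ 60 = 24 full seconds, remainder 25 frames.
24 s = 0 h 0 min 24 s.
Timecode: 00:00:24:25.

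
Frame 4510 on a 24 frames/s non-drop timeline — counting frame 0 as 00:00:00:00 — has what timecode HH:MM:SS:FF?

00:03:07:22

4510 ÷ 24 = 187 full seconds, remainder 22 frames.
187 s = 0 h 3 min 7 s.
Timecode: 00:03:07:22.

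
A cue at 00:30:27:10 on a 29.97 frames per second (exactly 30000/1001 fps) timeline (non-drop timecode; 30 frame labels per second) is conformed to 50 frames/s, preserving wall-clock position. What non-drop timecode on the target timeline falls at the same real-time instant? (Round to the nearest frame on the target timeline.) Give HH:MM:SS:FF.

00:30:29:08

Source frame index: (0×3600 + 30×60 + 27) × 30 + 10 = 54820.
Real time: 54820 / (30000/1001) = 2743741/1500 s.
Target frame: (2743741/1500) × (50) = 2743741/30 ≈ 91458.033 → 91458.
At 50 labels/s: frame 91458 → 00:30:29:08.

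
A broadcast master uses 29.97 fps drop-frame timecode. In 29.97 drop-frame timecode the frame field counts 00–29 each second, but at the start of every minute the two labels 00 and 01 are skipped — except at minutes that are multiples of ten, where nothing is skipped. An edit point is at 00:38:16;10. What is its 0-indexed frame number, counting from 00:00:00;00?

As if non-drop at 30 labels/s: (0 × 3600 + 38 × 60 + 16) × 30 + 10 = 68890.
Minute boundaries passed: 38; those not divisible by 10: 38 − 3 = 35; dropped labels = 2 × 35 = 70.
Actual frame index = 68890 − 70 = 68820.

68820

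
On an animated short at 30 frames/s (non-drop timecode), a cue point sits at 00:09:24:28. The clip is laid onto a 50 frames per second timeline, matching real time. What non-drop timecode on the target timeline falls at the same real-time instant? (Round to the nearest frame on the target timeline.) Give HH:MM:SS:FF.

Source frame index: (0×3600 + 9×60 + 24) × 30 + 28 = 16948.
Real time: 16948 / (30) = 8474/15 s.
Target frame: (8474/15) × (50) = 84740/3 ≈ 28246.667 → 28247.
At 50 labels/s: frame 28247 → 00:09:24:47.

00:09:24:47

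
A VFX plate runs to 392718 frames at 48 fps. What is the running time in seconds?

8181.625 seconds

Running time = 392718 / (48) = 8181.625 s.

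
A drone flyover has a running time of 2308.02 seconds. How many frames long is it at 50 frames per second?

115401 frames

Frames = 2308.02 × 50 = 115401.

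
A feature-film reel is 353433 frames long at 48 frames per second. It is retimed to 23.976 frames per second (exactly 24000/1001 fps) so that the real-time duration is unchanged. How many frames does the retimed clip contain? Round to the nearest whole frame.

176540 frames

Frames at target rate = 353433 × (24000/1001) / (48) = 176716500/1001 ≈ 176539.960.
Nearest whole frame: 176540.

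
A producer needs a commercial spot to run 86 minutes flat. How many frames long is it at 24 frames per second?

86 min = 5160 s.
Frames = 5160 × 24 = 123840.

123840 frames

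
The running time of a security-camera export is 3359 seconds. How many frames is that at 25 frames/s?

Frames = 3359 × 25 = 83975.

83975 frames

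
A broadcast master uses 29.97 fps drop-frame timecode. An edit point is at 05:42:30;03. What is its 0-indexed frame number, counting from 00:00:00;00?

615887

Complete 10-minute blocks: 34, each 17982 frames → 611388.
Remaining 2 whole minutes in the current block: 1800 + 1 × 1798 = 3598 frames.
Within the current minute: 30 × 30 + 3 − 2 = 901 (labels ;00/;01 skipped at this minute). Total = 611388 + 3598 + 901 = 615887.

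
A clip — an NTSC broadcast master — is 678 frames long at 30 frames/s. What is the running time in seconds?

22.6 seconds

Running time = 678 / (30) = 22.6 s.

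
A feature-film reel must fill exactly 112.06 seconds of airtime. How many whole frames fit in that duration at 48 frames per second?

5378 frames

Frames = 112.06 × 48 = 134472/25 ≈ 5378.8800.
Complete frames: 5378.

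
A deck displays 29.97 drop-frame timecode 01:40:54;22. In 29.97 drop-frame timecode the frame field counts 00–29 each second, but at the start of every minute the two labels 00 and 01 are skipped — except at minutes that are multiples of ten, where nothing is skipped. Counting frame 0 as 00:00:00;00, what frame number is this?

181462

As if non-drop at 30 labels/s: (1 × 3600 + 40 × 60 + 54) × 30 + 22 = 181642.
Minute boundaries passed: 100; those not divisible by 10: 100 − 10 = 90; dropped labels = 2 × 90 = 180.
Actual frame index = 181642 − 180 = 181462.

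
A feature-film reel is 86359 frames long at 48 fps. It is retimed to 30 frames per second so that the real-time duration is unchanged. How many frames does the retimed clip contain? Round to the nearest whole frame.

53974 frames

Frames at target rate = 86359 × (30) / (48) = 431795/8 ≈ 53974.375.
Nearest whole frame: 53974.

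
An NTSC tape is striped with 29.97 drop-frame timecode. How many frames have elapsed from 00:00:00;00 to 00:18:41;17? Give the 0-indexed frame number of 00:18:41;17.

33613

As if non-drop at 30 labels/s: (0 × 3600 + 18 × 60 + 41) × 30 + 17 = 33647.
Minute boundaries passed: 18; those not divisible by 10: 18 − 1 = 17; dropped labels = 2 × 17 = 34.
Actual frame index = 33647 − 34 = 33613.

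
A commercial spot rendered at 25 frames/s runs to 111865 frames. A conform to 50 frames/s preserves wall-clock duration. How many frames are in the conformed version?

223730 frames

Target frames = source frames × (target rate / source rate) = 111865 × (50)/(25) = 111865 × 2 = 223730.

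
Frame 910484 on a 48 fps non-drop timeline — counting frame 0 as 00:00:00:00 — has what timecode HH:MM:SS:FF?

05:16:08:20

910484 ÷ 48 = 18968 full seconds, remainder 20 frames.
18968 s = 5 h 16 min 8 s.
Timecode: 05:16:08:20.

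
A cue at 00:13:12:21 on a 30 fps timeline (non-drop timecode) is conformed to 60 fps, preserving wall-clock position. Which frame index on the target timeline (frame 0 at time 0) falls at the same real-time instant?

Source frame index: (0×3600 + 13×60 + 12) × 30 + 21 = 23781.
Real time: 23781 / (30) = 7927/10 s.
Target frame: (7927/10) × (60) = 47562.

frame 47562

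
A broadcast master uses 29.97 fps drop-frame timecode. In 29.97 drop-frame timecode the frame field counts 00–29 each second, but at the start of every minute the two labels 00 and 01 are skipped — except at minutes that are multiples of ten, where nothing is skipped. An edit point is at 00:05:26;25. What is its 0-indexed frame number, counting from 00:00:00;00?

As if non-drop at 30 labels/s: (0 × 3600 + 5 × 60 + 26) × 30 + 25 = 9805.
Minute boundaries passed: 5; those not divisible by 10: 5 − 0 = 5; dropped labels = 2 × 5 = 10.
Actual frame index = 9805 − 10 = 9795.

9795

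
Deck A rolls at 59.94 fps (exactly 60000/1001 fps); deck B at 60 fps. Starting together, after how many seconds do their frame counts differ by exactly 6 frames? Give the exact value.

100.1 seconds

The gap grows by |60 − 60000/1001| = 60/1001 frames per second.
Time for a 6-frame gap: 6 ÷ (60/1001) = 100.1 s.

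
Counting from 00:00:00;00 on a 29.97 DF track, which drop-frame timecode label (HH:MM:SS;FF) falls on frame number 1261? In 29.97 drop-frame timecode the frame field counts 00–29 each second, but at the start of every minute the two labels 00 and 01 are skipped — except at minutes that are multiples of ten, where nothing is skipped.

00:00:42;01

Each 10-minute DF block holds 10 × 60 × 30 − 9 × 2 = 17982 frames. 1261 ÷ 17982 → 0 full blocks, remainder 1261.
Within the partial block the first minute is 1800 frames and each further minute 1798, so 0 further minute boundaries passed. Total skipped labels = 18 × 0 + 2 × 0 = 0.
Non-drop label index = 1261 + 0 = 1261; at 30 labels/s that is 00:00:42:01, i.e. DF 00:00:42;01.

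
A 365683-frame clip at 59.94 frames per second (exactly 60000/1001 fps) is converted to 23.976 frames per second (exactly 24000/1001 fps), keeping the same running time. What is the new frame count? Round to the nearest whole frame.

Frames at target rate = 365683 × (24000/1001) / (60000/1001) = 731366/5 ≈ 146273.200.
Nearest whole frame: 146273.

146273 frames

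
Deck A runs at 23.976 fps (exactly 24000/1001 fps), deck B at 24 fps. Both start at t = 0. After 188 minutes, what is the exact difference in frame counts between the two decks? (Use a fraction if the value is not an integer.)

188 min = 11280 s.
A emits 24000/1001 × 11280 = 270720000/1001 frames; B emits 24 × 11280 = 270720.
Difference = 270720/1001 frames (≈ 270.4496); B is ahead of A.

270720/1001 frames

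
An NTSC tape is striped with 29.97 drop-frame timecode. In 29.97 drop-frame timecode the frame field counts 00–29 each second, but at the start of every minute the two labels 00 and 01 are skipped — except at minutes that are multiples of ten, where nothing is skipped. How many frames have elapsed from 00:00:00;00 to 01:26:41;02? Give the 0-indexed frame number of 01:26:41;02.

As if non-drop at 30 labels/s: (1 × 3600 + 26 × 60 + 41) × 30 + 2 = 156032.
Minute boundaries passed: 86; those not divisible by 10: 86 − 8 = 78; dropped labels = 2 × 78 = 156.
Actual frame index = 156032 − 156 = 155876.

155876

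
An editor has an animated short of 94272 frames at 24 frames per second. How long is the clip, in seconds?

Running time = 94272 / (24) = 3928 s.

3928 seconds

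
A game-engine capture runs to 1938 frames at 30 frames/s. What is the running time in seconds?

64.6 seconds

Running time = 1938 / (30) = 64.6 s.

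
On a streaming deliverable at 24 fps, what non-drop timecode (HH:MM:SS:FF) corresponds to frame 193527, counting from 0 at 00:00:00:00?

193527 ÷ 24 = 8063 full seconds, remainder 15 frames.
8063 s = 2 h 14 min 23 s.
Timecode: 02:14:23:15.

02:14:23:15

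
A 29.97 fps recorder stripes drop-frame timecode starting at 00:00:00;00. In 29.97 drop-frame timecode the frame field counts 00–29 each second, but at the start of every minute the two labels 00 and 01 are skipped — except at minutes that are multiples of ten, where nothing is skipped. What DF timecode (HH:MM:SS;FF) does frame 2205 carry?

00:01:13;17

Ten DF minutes hold 17982 frames, so frame 2205 lies in block 0 (frames 0–17981) with 2205 frames into that block.
The block's first minute is 1800 frames and the rest 1798 each; 2205 frames reaches minute 1, so 0 × 18 + 1 × 2 = 2 labels have been skipped so far.
Adding those back, label number 2205 + 2 = 2207 at 30 labels/s is 73 s + 17 f = 0 h 1 min 13 s frame 17, i.e. 00:01:13;17.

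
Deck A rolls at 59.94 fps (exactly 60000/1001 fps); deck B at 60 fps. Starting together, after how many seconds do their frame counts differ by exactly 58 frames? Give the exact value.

The gap grows by |60 − 60000/1001| = 60/1001 frames per second.
Time for a 58-frame gap: 58 ÷ (60/1001) = 29029/30 s.

29029/30 seconds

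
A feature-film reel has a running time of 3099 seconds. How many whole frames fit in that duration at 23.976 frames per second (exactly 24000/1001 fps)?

Frames = 3099 × 24000/1001 = 74376000/1001 ≈ 74301.6983.
Complete frames: 74301.

74301 frames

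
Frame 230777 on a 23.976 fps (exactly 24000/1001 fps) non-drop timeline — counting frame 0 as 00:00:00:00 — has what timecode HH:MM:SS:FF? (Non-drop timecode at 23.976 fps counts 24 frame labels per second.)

230777 ÷ 24 = 9615 full seconds, remainder 17 frames.
9615 s = 2 h 40 min 15 s.
Timecode: 02:40:15:17.

02:40:15:17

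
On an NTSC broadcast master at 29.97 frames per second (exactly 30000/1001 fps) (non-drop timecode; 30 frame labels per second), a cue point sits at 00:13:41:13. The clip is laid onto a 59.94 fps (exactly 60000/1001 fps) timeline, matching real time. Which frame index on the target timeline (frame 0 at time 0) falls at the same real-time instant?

Source frame index: (0×3600 + 13×60 + 41) × 30 + 13 = 24643.
Real time: 24643 / (30000/1001) = 24667643/30000 s.
Target frame: (24667643/30000) × (60000/1001) = 49286.

frame 49286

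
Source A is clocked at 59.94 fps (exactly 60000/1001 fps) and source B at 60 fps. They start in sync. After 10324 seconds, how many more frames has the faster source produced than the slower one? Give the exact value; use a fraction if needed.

A emits 60000/1001 × 10324 = 619440000/1001 frames; B emits 60 × 10324 = 619440.
Difference = 619440/1001 frames (≈ 618.8212); B is ahead of A.

619440/1001 frames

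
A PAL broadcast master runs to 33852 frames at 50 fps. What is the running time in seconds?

677.04 seconds

Running time = 33852 / (50) = 677.04 s.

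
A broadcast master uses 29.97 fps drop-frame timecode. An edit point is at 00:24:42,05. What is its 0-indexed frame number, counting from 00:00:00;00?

As if non-drop at 30 labels/s: (0 × 3600 + 24 × 60 + 42) × 30 + 5 = 44465.
Minute boundaries passed: 24; those not divisible by 10: 24 − 2 = 22; dropped labels = 2 × 22 = 44.
Actual frame index = 44465 − 44 = 44421.

44421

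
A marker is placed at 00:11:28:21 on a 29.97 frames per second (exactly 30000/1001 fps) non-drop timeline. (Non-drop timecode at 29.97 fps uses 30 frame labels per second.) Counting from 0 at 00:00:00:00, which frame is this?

Total seconds to the label: (0 × 3600 + 11 × 60 + 28) = 688.
Frame index = 688 × 30 + 21 = 20661.

20661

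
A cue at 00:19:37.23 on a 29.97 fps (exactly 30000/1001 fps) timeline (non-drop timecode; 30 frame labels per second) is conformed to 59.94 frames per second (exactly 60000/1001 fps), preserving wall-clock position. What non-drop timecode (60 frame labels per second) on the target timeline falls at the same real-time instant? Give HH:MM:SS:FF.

Source frame index: (0×3600 + 19×60 + 37) × 30 + 23 = 35333.
Real time: 35333 / (30000/1001) = 35368333/30000 s.
Target frame: (35368333/30000) × (60000/1001) = 70666.
At 60 labels/s: frame 70666 → 00:19:37:46.

00:19:37:46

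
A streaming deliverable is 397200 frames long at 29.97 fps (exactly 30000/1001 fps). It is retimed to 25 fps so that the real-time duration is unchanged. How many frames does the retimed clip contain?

Target frames = source frames × (target rate / source rate) = 397200 × (25)/(30000/1001) = 397200 × 1001/1200 = 331331.

331331 frames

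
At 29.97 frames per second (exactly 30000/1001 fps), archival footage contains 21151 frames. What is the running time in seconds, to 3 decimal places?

705.738 seconds

Running time = 21151 × 1001/30000 = 21172151/30000 s ≈ 705.738 s.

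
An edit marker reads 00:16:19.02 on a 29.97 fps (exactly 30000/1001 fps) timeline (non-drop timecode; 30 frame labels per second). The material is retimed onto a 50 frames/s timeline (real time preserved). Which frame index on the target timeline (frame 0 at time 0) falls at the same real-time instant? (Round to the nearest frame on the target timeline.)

Source frame index: (0×3600 + 16×60 + 19) × 30 + 2 = 29372.
Real time: 29372 / (30000/1001) = 7350343/7500 s.
Target frame: (7350343/7500) × (50) = 7350343/150 ≈ 49002.287 → 49002.

frame 49002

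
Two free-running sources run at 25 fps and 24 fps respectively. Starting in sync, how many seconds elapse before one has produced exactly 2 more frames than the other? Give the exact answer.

2 seconds

The gap grows by |24 − 25| = 1 frame per second.
Time for a 2-frame gap: 2 ÷ (1) = 2 s.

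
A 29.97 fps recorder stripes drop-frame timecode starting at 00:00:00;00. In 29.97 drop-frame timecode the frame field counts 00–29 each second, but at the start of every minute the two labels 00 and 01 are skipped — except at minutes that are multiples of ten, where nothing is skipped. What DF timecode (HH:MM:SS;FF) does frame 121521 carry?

01:07:34;23

Ten DF minutes hold 17982 frames, so frame 121521 lies in block 6 (frames 107892–125873) with 13629 frames into that block.
The block's first minute is 1800 frames and the rest 1798 each; 13629 frames reaches minute 7, so 6 × 18 + 7 × 2 = 122 labels have been skipped so far.
Adding those back, label number 121521 + 122 = 121643 at 30 labels/s is 4054 s + 23 f = 1 h 7 min 34 s frame 23, i.e. 01:07:34;23.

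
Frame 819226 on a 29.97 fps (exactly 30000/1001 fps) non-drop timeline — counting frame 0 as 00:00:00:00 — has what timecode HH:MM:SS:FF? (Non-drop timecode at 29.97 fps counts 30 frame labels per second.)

07:35:07:16

819226 ÷ 30 = 27307 full seconds, remainder 16 frames.
27307 s = 7 h 35 min 7 s.
Timecode: 07:35:07:16.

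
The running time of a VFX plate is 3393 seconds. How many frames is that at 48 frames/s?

Frames = 3393 × 48 = 162864.

162864 frames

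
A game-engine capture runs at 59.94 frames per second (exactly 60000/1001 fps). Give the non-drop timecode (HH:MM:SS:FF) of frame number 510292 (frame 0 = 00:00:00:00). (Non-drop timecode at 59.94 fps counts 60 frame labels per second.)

510292 ÷ 60 = 8504 full seconds, remainder 52 frames.
8504 s = 2 h 21 min 44 s.
Timecode: 02:21:44:52.

02:21:44:52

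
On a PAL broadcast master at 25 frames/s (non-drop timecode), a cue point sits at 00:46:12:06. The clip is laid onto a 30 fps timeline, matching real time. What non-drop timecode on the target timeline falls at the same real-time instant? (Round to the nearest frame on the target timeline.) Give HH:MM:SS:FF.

00:46:12:07

Source frame index: (0×3600 + 46×60 + 12) × 25 + 6 = 69306.
Real time: 69306 / (25) = 69306/25 s.
Target frame: (69306/25) × (30) = 415836/5 ≈ 83167.200 → 83167.
At 30 labels/s: frame 83167 → 00:46:12:07.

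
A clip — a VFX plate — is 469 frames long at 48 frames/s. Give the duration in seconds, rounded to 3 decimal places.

9.771 seconds

Running time = 469 × 1/48 = 469/48 s ≈ 9.771 s.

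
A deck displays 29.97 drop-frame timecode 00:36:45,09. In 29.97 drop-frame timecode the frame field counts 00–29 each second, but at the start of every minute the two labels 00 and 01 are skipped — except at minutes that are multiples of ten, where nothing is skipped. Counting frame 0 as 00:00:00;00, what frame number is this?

Complete 10-minute blocks: 3, each 17982 frames → 53946.
Remaining 6 whole minutes in the current block: 1800 + 5 × 1798 = 10790 frames.
Within the current minute: 45 × 30 + 9 − 2 = 1357 (labels ;00/;01 skipped at this minute). Total = 53946 + 10790 + 1357 = 66093.

66093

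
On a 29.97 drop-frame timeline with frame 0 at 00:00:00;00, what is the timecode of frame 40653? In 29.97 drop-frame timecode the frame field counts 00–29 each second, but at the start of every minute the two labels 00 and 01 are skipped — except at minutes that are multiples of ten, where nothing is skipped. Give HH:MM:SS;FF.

00:22:36;13

Each 10-minute DF block holds 10 × 60 × 30 − 9 × 2 = 17982 frames. 40653 ÷ 17982 → 2 full blocks, remainder 4689.
Within the partial block the first minute is 1800 frames and each further minute 1798, so 2 further minute boundaries passed. Total skipped labels = 18 × 2 + 2 × 2 = 40.
Non-drop label index = 40653 + 40 = 40693; at 30 labels/s that is 00:22:36:13, i.e. DF 00:22:36;13.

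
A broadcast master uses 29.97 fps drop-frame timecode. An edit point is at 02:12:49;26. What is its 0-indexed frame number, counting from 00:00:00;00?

238858

As if non-drop at 30 labels/s: (2 × 3600 + 12 × 60 + 49) × 30 + 26 = 239096.
Minute boundaries passed: 132; those not divisible by 10: 132 − 13 = 119; dropped labels = 2 × 119 = 238.
Actual frame index = 239096 − 238 = 238858.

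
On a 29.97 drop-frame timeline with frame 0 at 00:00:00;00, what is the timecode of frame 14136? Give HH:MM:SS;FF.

Each 10-minute DF block holds 10 × 60 × 30 − 9 × 2 = 17982 frames. 14136 ÷ 17982 → 0 full blocks, remainder 14136.
Within the partial block the first minute is 1800 frames and each further minute 1798, so 7 further minute boundaries passed. Total skipped labels = 18 × 0 + 2 × 7 = 14.
Non-drop label index = 14136 + 14 = 14150; at 30 labels/s that is 00:07:51:20, i.e. DF 00:07:51;20.

00:07:51;20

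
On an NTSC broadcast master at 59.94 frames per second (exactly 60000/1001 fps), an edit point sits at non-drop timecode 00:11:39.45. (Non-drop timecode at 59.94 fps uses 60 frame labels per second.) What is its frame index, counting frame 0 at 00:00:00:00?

Total seconds to the label: (0 × 3600 + 11 × 60 + 39) = 699.
Frame index = 699 × 60 + 45 = 41985.

41985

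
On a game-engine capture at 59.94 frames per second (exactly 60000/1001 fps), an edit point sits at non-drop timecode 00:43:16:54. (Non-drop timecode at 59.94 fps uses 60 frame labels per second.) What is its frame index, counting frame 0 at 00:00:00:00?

Total seconds to the label: (0 × 3600 + 43 × 60 + 16) = 2596.
Frame index = 2596 × 60 + 54 = 155814.

155814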